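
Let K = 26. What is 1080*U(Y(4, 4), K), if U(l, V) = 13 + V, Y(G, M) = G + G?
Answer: 42120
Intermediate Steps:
Y(G, M) = 2*G
1080*U(Y(4, 4), K) = 1080*(13 + 26) = 1080*39 = 42120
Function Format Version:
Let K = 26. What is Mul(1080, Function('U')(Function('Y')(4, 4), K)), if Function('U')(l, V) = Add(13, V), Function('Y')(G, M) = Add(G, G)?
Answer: 42120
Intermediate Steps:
Function('Y')(G, M) = Mul(2, G)
Mul(1080, Function('U')(Function('Y')(4, 4), K)) = Mul(1080, Add(13, 26)) = Mul(1080, 39) = 42120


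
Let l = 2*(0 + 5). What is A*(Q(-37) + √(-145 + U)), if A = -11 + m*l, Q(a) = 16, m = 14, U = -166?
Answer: 2064 + 129*I*√311 ≈ 2064.0 + 2274.9*I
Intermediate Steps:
l = 10 (l = 2*5 = 10)
A = 129 (A = -11 + 14*10 = -11 + 140 = 129)
A*(Q(-37) + √(-145 + U)) = 129*(16 + √(-145 - 166)) = 129*(16 + √(-311)) = 129*(16 + I*√311) = 2064 + 129*I*√311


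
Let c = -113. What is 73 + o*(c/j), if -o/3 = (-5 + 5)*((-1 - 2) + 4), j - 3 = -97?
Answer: 73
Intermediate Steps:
j = -94 (j = 3 - 97 = -94)
o = 0 (o = -3*(-5 + 5)*((-1 - 2) + 4) = -0*(-3 + 4) = -0 = -3*0 = 0)
73 + o*(c/j) = 73 + 0*(-113/(-94)) = 73 + 0*(-113*(-1/94)) = 73 + 0*(113/94) = 73 + 0 = 73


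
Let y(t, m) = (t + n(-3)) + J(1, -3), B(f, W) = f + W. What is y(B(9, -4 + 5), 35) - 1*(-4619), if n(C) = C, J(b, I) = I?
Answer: 4623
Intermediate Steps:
B(f, W) = W + f
y(t, m) = -6 + t (y(t, m) = (t - 3) - 3 = (-3 + t) - 3 = -6 + t)
y(B(9, -4 + 5), 35) - 1*(-4619) = (-6 + ((-4 + 5) + 9)) - 1*(-4619) = (-6 + (1 + 9)) + 4619 = (-6 + 10) + 4619 = 4 + 4619 = 4623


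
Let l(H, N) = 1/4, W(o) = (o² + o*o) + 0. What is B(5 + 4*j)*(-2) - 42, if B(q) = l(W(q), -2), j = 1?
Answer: -85/2 ≈ -42.500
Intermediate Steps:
W(o) = 2*o² (W(o) = (o² + o²) + 0 = 2*o² + 0 = 2*o²)
l(H, N) = ¼
B(q) = ¼
B(5 + 4*j)*(-2) - 42 = (¼)*(-2) - 42 = -½ - 42 = -85/2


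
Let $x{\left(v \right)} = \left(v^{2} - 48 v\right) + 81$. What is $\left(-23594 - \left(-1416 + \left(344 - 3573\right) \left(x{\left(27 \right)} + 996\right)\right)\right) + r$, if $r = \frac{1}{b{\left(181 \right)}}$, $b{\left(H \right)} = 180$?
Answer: $\frac{292430161}{180} \approx 1.6246 \cdot 10^{6}$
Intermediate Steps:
$x{\left(v \right)} = 81 + v^{2} - 48 v$
$r = \frac{1}{180} \approx 0.0055556$
$\left(-23594 - \left(-1416 + \left(344 - 3573\right) \left(x{\left(27 \right)} + 996\right)\right)\right) + r = \left(-23594 - \left(-1416 + \left(344 - 3573\right) \left(\left(81 + 27^{2} - 1296\right) + 996\right)\right)\right) + \frac{1}{180} = \left(-23594 - \left(-1416 - 3229 \left(\left(81 + 729 - 1296\right) + 996\right)\right)\right) + \frac{1}{180} = \left(-23594 - \left(-1416 - 3229 \left(-486 + 996\right)\right)\right) + \frac{1}{180} = \left(-23594 - \left(-1416 - 1646790\right)\right) + \frac{1}{180} = \left(-23594 + \left(1416 - -1646790\right)\right) + \frac{1}{180} = \left(-23594 + \left(1416 + 1646790\right)\right) + \frac{1}{180} = \left(-23594 + 1648206\right) + \frac{1}{180} = 1624612 + \frac{1}{180} = \frac{292430161}{180}$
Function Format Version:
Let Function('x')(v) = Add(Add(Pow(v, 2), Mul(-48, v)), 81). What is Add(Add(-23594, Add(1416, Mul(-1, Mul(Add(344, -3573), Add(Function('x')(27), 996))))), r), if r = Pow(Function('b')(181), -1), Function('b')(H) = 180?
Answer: Rational(292430161, 180) ≈ 1.6246e+6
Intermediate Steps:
Function('x')(v) = Add(81, Pow(v, 2), Mul(-48, v))
r = Rational(1, 180) (r = Pow(180, -1) = Rational(1, 180) ≈ 0.0055556)
Add(Add(-23594, Add(1416, Mul(-1, Mul(Add(344, -3573), Add(Function('x')(27), 996))))), r) = Add(Add(-23594, Add(1416, Mul(-1, Mul(Add(344, -3573), Add(Add(81, Pow(27, 2), Mul(-48, 27)), 996))))), Rational(1, 180)) = Add(Add(-23594, Add(1416, Mul(-1, Mul(-3229, Add(Add(81, 729, -1296), 996))))), Rational(1, 180)) = Add(Add(-23594, Add(1416, Mul(-1, Mul(-3229, Add(-486, 996))))), Rational(1, 180)) = Add(Add(-23594, Add(1416, Mul(-1, Mul(-3229, 510)))), Rational(1, 180)) = Add(Add(-23594, Add(1416, Mul(-1, -1646790))), Rational(1, 180)) = Add(Add(-23594, Add(1416, 1646790)), Rational(1, 180)) = Add(Add(-23594, 1648206), Rational(1, 180)) = Add(1624612, Rational(1, 180)) = Rational(292430161, 180)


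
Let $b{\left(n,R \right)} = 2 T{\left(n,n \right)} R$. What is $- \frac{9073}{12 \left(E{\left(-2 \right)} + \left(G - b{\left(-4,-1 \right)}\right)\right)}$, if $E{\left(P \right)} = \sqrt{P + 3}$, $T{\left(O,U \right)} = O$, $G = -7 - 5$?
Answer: $\frac{9073}{228} \approx 39.794$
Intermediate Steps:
$G = -12$ ($G = -7 - 5 = -12$)
$E{\left(P \right)} = \sqrt{3 + P}$
$b{\left(n,R \right)} = 2 R n$ ($b{\left(n,R \right)} = 2 n R = 2 R n$)
$- \frac{9073}{12 \left(E{\left(-2 \right)} + \left(G - b{\left(-4,-1 \right)}\right)\right)} = - \frac{9073}{12 \left(\sqrt{3 - 2} - \left(12 + 2 \left(-1\right) \left(-4\right)\right)\right)} = - \frac{9073}{12 \left(\sqrt{1} - 20\right)} = - \frac{9073}{12 \left(1 - 20\right)} = - \frac{9073}{12 \left(-19\right)} = - \frac{9073}{-228} = \left(-9073\right) \left(- \frac{1}{228}\right) = \frac{9073}{228}$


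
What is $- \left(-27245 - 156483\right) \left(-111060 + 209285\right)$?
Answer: $18046682800$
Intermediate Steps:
$- \left(-27245 - 156483\right) \left(-111060 + 209285\right) = - \left(-183728\right) 98225 = \left(-1\right) \left(-18046682800\right) = 18046682800$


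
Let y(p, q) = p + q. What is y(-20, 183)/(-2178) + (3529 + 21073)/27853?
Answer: 49043117/60663834 ≈ 0.80844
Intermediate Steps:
y(-20, 183)/(-2178) + (3529 + 21073)/27853 = (-20 + 183)/(-2178) + (3529 + 21073)/27853 = 163*(-1/2178) + 24602*(1/27853) = -163/2178 + 24602/27853 = 49043117/60663834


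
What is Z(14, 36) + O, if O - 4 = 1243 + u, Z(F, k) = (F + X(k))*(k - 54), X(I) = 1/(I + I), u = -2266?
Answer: -5085/4 ≈ -1271.3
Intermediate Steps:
X(I) = 1/(2*I)
Z(F, k) = (-54 + k)*(F + 1/(2*k)) (Z(F, k) = (F + 1/(2*k))*(k - 54) = (F + 1/(2*k))*(-54 + k) = (-54 + k)*(F + 1/(2*k)))
O = -1019 (O = 4 + (1243 - 2266) = 4 - 1023 = -1019)
Z(14, 36) + O = (½ - 54*14 - 27/36 + 14*36) - 1019 = (½ - 756 - 27*1/36 + 504) - 1019 = (½ - 756 - ¾ + 504) - 1019 = -1009/4 - 1019 = -5085/4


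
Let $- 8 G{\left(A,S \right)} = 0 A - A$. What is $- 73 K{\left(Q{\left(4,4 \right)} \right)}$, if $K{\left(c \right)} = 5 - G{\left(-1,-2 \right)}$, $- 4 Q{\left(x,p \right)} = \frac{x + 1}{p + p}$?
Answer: $- \frac{2993}{8} \approx -374.13$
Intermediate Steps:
$Q{\left(x,p \right)} = - \frac{1 + x}{8 p}$ ($Q{\left(x,p \right)} = - \frac{\left(x + 1\right) \frac{1}{p + p}}{4} = - \frac{\left(1 + x\right) \frac{1}{2 p}}{4} = - \frac{\frac{1}{2} \frac{1}{p} \left(1 + x\right)}{4} = - \frac{1 + x}{8 p}$)
$G{\left(A,S \right)} = \frac{A}{8}$ ($G{\left(A,S \right)} = - \frac{0 A - A}{8} = - \frac{0 - A}{8} = - \frac{\left(-1\right) A}{8} = \frac{A}{8}$)
$K{\left(c \right)} = \frac{41}{8}$ ($K{\left(c \right)} = 5 - \frac{1}{8} \left(-1\right) = 5 - - \frac{1}{8} = 5 + \frac{1}{8} = \frac{41}{8}$)
$- 73 K{\left(Q{\left(4,4 \right)} \right)} = \left(-73\right) \frac{41}{8} = - \frac{2993}{8}$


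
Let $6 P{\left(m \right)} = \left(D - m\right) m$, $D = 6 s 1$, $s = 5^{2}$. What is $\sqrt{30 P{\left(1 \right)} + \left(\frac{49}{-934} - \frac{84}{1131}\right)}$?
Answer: $\frac{\sqrt{92354665747630}}{352118} \approx 27.292$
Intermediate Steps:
$s = 25$
$D = 150$ ($D = 6 \cdot 25 \cdot 1 = 150 \cdot 1 = 150$)
$P{\left(m \right)} = \frac{m \left(150 - m\right)}{6}$ ($P{\left(m \right)} = \frac{\left(150 - m\right) m}{6} = \frac{m \left(150 - m\right)}{6}$)
$\sqrt{30 P{\left(1 \right)} + \left(\frac{49}{-934} - \frac{84}{1131}\right)} = \sqrt{30 \cdot \frac{1}{6} \cdot 1 \left(150 - 1\right) + \left(\frac{49}{-934} - \frac{84}{1131}\right)} = \sqrt{30 \cdot \frac{1}{6} \cdot 1 \left(150 - 1\right) + \left(49 \left(- \frac{1}{934}\right) - \frac{28}{377}\right)} = \sqrt{30 \cdot \frac{1}{6} \cdot 1 \cdot 149 - \frac{44625}{352118}} = \sqrt{30 \cdot \frac{149}{6} - \frac{44625}{352118}} = \sqrt{745 - \frac{44625}{352118}} = \sqrt{\frac{262283285}{352118}} = \frac{\sqrt{92354665747630}}{352118}$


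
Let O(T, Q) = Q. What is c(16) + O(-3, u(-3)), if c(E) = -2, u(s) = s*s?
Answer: 7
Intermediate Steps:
u(s) = s²
c(16) + O(-3, u(-3)) = -2 + (-3)² = -2 + 9 = 7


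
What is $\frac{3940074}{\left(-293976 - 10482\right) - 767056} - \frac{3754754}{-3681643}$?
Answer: $- \frac{5241337192013}{1972466008751} \approx -2.6572$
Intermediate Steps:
$\frac{3940074}{\left(-293976 - 10482\right) - 767056} - \frac{3754754}{-3681643} = \frac{3940074}{-304458 - 767056} - - \frac{3754754}{3681643} = \frac{3940074}{-1071514} + \frac{3754754}{3681643} = 3940074 \left(- \frac{1}{1071514}\right) + \frac{3754754}{3681643} = - \frac{1970037}{535757} + \frac{3754754}{3681643} = - \frac{5241337192013}{1972466008751}$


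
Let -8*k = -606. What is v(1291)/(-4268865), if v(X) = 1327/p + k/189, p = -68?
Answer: 20471/4571954415 ≈ 4.4775e-6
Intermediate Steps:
k = 303/4 (k = -⅛*(-606) = 303/4 ≈ 75.750)
v(X) = -20471/1071 (v(X) = 1327/(-68) + (303/4)/189 = 1327*(-1/68) + (303/4)*(1/189) = -1327/68 + 101/252 = -20471/1071)
v(1291)/(-4268865) = -20471/1071/(-4268865) = -20471/1071*(-1/4268865) = 20471/4571954415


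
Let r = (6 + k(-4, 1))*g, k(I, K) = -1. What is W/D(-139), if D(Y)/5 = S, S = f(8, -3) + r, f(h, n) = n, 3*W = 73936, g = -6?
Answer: -73936/495 ≈ -149.37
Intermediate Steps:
W = 73936/3 (W = (⅓)*73936 = 73936/3 ≈ 24645.)
r = -30 (r = (6 - 1)*(-6) = 5*(-6) = -30)
S = -33 (S = -3 - 30 = -33)
D(Y) = -165 (D(Y) = 5*(-33) = -165)
W/D(-139) = (73936/3)/(-165) = (73936/3)*(-1/165) = -73936/495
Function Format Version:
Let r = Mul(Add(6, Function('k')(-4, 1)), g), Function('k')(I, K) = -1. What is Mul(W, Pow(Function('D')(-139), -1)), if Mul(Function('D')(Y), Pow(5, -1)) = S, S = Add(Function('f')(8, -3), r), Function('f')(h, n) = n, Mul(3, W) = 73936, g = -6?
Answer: Rational(-73936, 495) ≈ -149.37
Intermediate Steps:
W = Rational(73936, 3) (W = Mul(Rational(1, 3), 73936) = Rational(73936, 3) ≈ 24645.)
r = -30 (r = Mul(Add(6, -1), -6) = Mul(5, -6) = -30)
S = -33 (S = Add(-3, -30) = -33)
Function('D')(Y) = -165 (Function('D')(Y) = Mul(5, -33) = -165)
Mul(W, Pow(Function('D')(-139), -1)) = Mul(Rational(73936, 3), Pow(-165, -1)) = Mul(Rational(73936, 3), Rational(-1, 165)) = Rational(-73936, 495)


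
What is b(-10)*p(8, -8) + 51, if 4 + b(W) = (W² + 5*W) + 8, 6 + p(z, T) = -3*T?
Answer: 1023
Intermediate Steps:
p(z, T) = -6 - 3*T
b(W) = 4 + W² + 5*W (b(W) = -4 + ((W² + 5*W) + 8) = -4 + (8 + W² + 5*W) = 4 + W² + 5*W)
b(-10)*p(8, -8) + 51 = (4 + (-10)² + 5*(-10))*(-6 - 3*(-8)) + 51 = (4 + 100 - 50)*(-6 + 24) + 51 = 54*18 + 51 = 972 + 51 = 1023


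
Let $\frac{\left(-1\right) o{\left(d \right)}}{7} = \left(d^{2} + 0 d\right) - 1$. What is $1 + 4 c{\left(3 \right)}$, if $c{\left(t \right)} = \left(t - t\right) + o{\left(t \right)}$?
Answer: $-223$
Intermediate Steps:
$o{\left(d \right)} = 7 - 7 d^{2}$ ($o{\left(d \right)} = - 7 \left(\left(d^{2} + 0 d\right) - 1\right) = - 7 \left(\left(d^{2} + 0\right) - 1\right) = - 7 \left(d^{2} - 1\right) = - 7 \left(-1 + d^{2}\right) = 7 - 7 d^{2}$)
$c{\left(t \right)} = 7 - 7 t^{2}$ ($c{\left(t \right)} = \left(t - t\right) - \left(-7 + 7 t^{2}\right) = 0 - \left(-7 + 7 t^{2}\right) = 7 - 7 t^{2}$)
$1 + 4 c{\left(3 \right)} = 1 + 4 \left(7 - 7 \cdot 3^{2}\right) = 1 + 4 \left(7 - 63\right) = 1 + 4 \left(-56\right) = 1 - 224 = -223$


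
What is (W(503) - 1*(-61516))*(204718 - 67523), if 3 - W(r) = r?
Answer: 8371090120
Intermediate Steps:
W(r) = 3 - r
(W(503) - 1*(-61516))*(204718 - 67523) = ((3 - 1*503) - 1*(-61516))*(204718 - 67523) = ((3 - 503) + 61516)*137195 = (-500 + 61516)*137195 = 61016*137195 = 8371090120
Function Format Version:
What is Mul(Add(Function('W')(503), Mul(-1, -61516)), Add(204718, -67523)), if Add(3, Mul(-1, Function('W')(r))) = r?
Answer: 8371090120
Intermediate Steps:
Function('W')(r) = Add(3, Mul(-1, r))
Mul(Add(Function('W')(503), Mul(-1, -61516)), Add(204718, -67523)) = Mul(Add(Add(3, Mul(-1, 503)), Mul(-1, -61516)), Add(204718, -67523)) = Mul(Add(Add(3, -503), 61516), 137195) = Mul(Add(-500, 61516), 137195) = Mul(61016, 137195) = 8371090120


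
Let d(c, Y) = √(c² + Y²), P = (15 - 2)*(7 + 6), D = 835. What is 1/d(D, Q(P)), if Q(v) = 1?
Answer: √697226/697226 ≈ 0.0011976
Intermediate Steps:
P = 169 (P = 13*13 = 169)
d(c, Y) = √(Y² + c²)
1/d(D, Q(P)) = 1/(√(1² + 835²)) = 1/(√(1 + 697225)) = 1/(√697226) = √697226/697226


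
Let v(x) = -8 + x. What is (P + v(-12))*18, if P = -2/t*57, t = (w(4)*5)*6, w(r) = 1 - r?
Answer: -1686/5 ≈ -337.20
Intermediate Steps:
t = -90 (t = ((1 - 1*4)*5)*6 = ((1 - 4)*5)*6 = -3*5*6 = -15*6 = -90)
P = 19/15 (P = -2/(-90)*57 = -2*(-1/90)*57 = (1/45)*57 = 19/15 ≈ 1.2667)
(P + v(-12))*18 = (19/15 + (-8 - 12))*18 = (19/15 - 20)*18 = -281/15*18 = -1686/5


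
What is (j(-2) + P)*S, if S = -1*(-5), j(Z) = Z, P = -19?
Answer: -105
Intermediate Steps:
S = 5
(j(-2) + P)*S = (-2 - 19)*5 = -21*5 = -105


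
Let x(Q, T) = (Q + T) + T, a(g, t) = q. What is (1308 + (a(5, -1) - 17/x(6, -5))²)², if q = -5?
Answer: 438357969/256 ≈ 1.7123e+6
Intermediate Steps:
a(g, t) = -5
x(Q, T) = Q + 2*T
(1308 + (a(5, -1) - 17/x(6, -5))²)² = (1308 + (-5 - 17/(6 + 2*(-5)))²)² = (1308 + (-5 - 17/(6 - 10))²)² = (1308 + (-5 - 17/(-4))²)² = (1308 + (-5 - 17*(-¼))²)² = (1308 + (-5 + 17/4)²)² = (1308 + (-¾)²)² = (1308 + 9/16)² = (20937/16)² = 438357969/256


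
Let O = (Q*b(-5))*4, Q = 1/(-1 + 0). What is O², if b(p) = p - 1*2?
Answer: 784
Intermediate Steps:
b(p) = -2 + p (b(p) = p - 2 = -2 + p)
Q = -1 (Q = 1/(-1) = -1)
O = 28 (O = -(-2 - 5)*4 = -1*(-7)*4 = 7*4 = 28)
O² = 28² = 784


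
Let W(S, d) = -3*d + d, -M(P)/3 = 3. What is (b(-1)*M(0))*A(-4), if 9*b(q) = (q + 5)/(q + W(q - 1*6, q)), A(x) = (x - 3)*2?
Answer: 56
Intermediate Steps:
M(P) = -9 (M(P) = -3*3 = -9)
W(S, d) = -2*d
A(x) = -6 + 2*x (A(x) = (-3 + x)*2 = -6 + 2*x)
b(q) = -(5 + q)/(9*q) (b(q) = ((q + 5)/(q - 2*q))/9 = ((5 + q)/((-q)))/9 = ((5 + q)*(-1/q))/9 = (-(5 + q)/q)/9 = -(5 + q)/(9*q))
(b(-1)*M(0))*A(-4) = (((⅑)*(-5 - 1*(-1))/(-1))*(-9))*(-6 + 2*(-4)) = (((⅑)*(-1)*(-5 + 1))*(-9))*(-6 - 8) = (((⅑)*(-1)*(-4))*(-9))*(-14) = ((4/9)*(-9))*(-14) = -4*(-14) = 56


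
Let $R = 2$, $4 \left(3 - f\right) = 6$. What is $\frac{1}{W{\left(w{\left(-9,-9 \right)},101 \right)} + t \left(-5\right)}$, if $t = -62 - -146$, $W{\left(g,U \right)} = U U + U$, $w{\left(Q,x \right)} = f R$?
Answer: $\frac{1}{9882} \approx 0.00010119$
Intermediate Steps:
$f = \frac{3}{2}$ ($f = 3 - \frac{3}{2} = \frac{3}{2} \approx 1.5$)
$w{\left(Q,x \right)} = 3$ ($w{\left(Q,x \right)} = \frac{3}{2} \cdot 2 = 3$)
$W{\left(g,U \right)} = U + U^{2}$ ($W{\left(g,U \right)} = U^{2} + U = U + U^{2}$)
$t = 84$ ($t = -62 + 146 = 84$)
$\frac{1}{W{\left(w{\left(-9,-9 \right)},101 \right)} + t \left(-5\right)} = \frac{1}{101 \left(1 + 101\right) + 84 \left(-5\right)} = \frac{1}{101 \cdot 102 - 420} = \frac{1}{10302 - 420} = \frac{1}{9882}$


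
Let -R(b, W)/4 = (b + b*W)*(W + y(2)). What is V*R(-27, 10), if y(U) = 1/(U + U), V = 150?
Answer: 1826550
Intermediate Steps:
y(U) = 1/(2*U)
R(b, W) = -4*(¼ + W)*(b + W*b) (R(b, W) = -4*(b + b*W)*(W + (½)/2) = -4*(b + W*b)*(W + (½)*(½)) = -4*(b + W*b)*(W + ¼) = -4*(b + W*b)*(¼ + W) = -4*(¼ + W)*(b + W*b))
V*R(-27, 10) = 150*(-1*(-27)*(1 + 4*10² + 5*10)) = 150*(-1*(-27)*(1 + 4*100 + 50)) = 150*(-1*(-27)*(1 + 400 + 50)) = 150*(-1*(-27)*451) = 150*12177 = 1826550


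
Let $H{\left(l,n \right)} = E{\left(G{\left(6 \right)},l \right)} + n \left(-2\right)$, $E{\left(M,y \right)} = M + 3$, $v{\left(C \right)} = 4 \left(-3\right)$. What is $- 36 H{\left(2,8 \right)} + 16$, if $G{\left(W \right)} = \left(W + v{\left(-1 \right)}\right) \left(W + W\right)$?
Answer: $3076$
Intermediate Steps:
$v{\left(C \right)} = -12$
$G{\left(W \right)} = 2 W \left(-12 + W\right)$ ($G{\left(W \right)} = \left(W - 12\right) \left(W + W\right) = \left(-12 + W\right) 2 W = 2 W \left(-12 + W\right)$)
$E{\left(M,y \right)} = 3 + M$
$H{\left(l,n \right)} = -69 - 2 n$ ($H{\left(l,n \right)} = \left(3 + 2 \cdot 6 \left(-12 + 6\right)\right) + n \left(-2\right) = \left(3 + 2 \cdot 6 \left(-6\right)\right) - 2 n = \left(3 - 72\right) - 2 n = -69 - 2 n$)
$- 36 H{\left(2,8 \right)} + 16 = - 36 \left(-69 - 16\right) + 16 = \left(-36\right) \left(-85\right) + 16 = 3060 + 16 = 3076$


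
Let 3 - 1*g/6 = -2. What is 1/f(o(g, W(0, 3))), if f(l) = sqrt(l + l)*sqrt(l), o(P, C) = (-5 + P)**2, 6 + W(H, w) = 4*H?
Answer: sqrt(2)/1250 ≈ 0.0011314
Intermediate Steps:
W(H, w) = -6 + 4*H
g = 30 (g = 18 - 6*(-2) = 18 + 12 = 30)
f(l) = l*sqrt(2) (f(l) = sqrt(2*l)*sqrt(l) = (sqrt(2)*sqrt(l))*sqrt(l) = l*sqrt(2))
1/f(o(g, W(0, 3))) = 1/((-5 + 30)**2*sqrt(2)) = 1/(25**2*sqrt(2)) = 1/(625*sqrt(2)) = sqrt(2)/1250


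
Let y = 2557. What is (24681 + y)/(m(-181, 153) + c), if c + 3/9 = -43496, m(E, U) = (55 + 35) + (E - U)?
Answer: -81714/131221 ≈ -0.62272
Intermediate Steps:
m(E, U) = 90 + E - U (m(E, U) = 90 + (E - U) = 90 + E - U)
c = -130489/3 (c = -⅓ - 43496 = -130489/3 ≈ -43496.)
(24681 + y)/(m(-181, 153) + c) = (24681 + 2557)/((90 - 181 - 1*153) - 130489/3) = 27238/((90 - 181 - 153) - 130489/3) = 27238/(-244 - 130489/3) = 27238/(-131221/3) = 27238*(-3/131221) = -81714/131221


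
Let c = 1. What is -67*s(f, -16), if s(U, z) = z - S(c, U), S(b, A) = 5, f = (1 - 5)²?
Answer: 1407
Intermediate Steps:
f = 16 (f = (-4)² = 16)
s(U, z) = -5 + z (s(U, z) = z - 1*5 = z - 5 = -5 + z)
-67*s(f, -16) = -67*(-5 - 16) = -67*(-21) = 1407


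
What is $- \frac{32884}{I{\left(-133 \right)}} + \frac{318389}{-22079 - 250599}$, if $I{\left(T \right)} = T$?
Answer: $\frac{1274913945}{5180882} \approx 246.08$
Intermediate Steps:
$- \frac{32884}{I{\left(-133 \right)}} + \frac{318389}{-22079 - 250599} = - \frac{32884}{-133} + \frac{318389}{-22079 - 250599} = \left(-32884\right) \left(- \frac{1}{133}\right) + \frac{318389}{-22079 - 250599} = \frac{32884}{133} + \frac{318389}{-272678} = \frac{32884}{133} + 318389 \left(- \frac{1}{272678}\right) = \frac{32884}{133} - \frac{318389}{272678} = \frac{1274913945}{5180882}$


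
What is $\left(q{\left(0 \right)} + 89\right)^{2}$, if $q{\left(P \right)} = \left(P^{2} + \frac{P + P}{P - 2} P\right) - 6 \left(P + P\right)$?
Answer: $7921$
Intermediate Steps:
$q{\left(P \right)} = P^{2} - 12 P + \frac{2 P^{2}}{-2 + P}$ ($q{\left(P \right)} = \left(P^{2} + \frac{2 P}{-2 + P} P\right) - 6 \cdot 2 P = \left(P^{2} + \frac{2 P}{-2 + P} P\right) - 12 P = \left(P^{2} + \frac{2 P^{2}}{-2 + P}\right) - 12 P = P^{2} - 12 P + \frac{2 P^{2}}{-2 + P}$)
$\left(q{\left(0 \right)} + 89\right)^{2} = \left(\frac{0 \left(24 + 0^{2} - 0\right)}{-2 + 0} + 89\right)^{2} = \left(\frac{0 \left(24 + 0 + 0\right)}{-2} + 89\right)^{2} = \left(0 \left(- \frac{1}{2}\right) 24 + 89\right)^{2} = \left(0 + 89\right)^{2} = 89^{2} = 7921$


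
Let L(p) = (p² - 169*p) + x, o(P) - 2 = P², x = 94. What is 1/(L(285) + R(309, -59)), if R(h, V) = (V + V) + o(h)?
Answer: 1/128519 ≈ 7.7810e-6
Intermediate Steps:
o(P) = 2 + P²
L(p) = 94 + p² - 169*p (L(p) = (p² - 169*p) + 94 = 94 + p² - 169*p)
R(h, V) = 2 + h² + 2*V (R(h, V) = (V + V) + (2 + h²) = 2*V + (2 + h²) = 2 + h² + 2*V)
1/(L(285) + R(309, -59)) = 1/((94 + 285² - 169*285) + (2 + 309² + 2*(-59))) = 1/((94 + 81225 - 48165) + (2 + 95481 - 118)) = 1/(33154 + 95365) = 1/128519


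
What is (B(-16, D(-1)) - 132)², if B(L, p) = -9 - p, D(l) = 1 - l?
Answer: 20449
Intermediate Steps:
(B(-16, D(-1)) - 132)² = ((-9 - (1 - 1*(-1))) - 132)² = ((-9 - (1 + 1)) - 132)² = ((-9 - 1*2) - 132)² = ((-9 - 2) - 132)² = (-11 - 132)² = (-143)² = 20449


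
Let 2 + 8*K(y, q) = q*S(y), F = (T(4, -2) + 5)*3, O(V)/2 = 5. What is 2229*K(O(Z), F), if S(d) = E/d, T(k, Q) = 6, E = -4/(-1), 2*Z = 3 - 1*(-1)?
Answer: 15603/5 ≈ 3120.6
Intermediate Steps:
Z = 2 (Z = (3 - 1*(-1))/2 = (3 + 1)/2 = (½)*4 = 2)
E = 4 (E = -4*(-1) = 4)
O(V) = 10 (O(V) = 2*5 = 10)
S(d) = 4/d
F = 33 (F = (6 + 5)*3 = 11*3 = 33)
K(y, q) = -¼ + q/(2*y) (K(y, q) = -¼ + (q*(4/y))/8 = -¼ + (4*q/y)/8 = -¼ + q/(2*y))
2229*K(O(Z), F) = 2229*((¼)*(-1*10 + 2*33)/10) = 2229*((¼)*(⅒)*(-10 + 66)) = 2229*((¼)*(⅒)*56) = 2229*(7/5) = 15603/5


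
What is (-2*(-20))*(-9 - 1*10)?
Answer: -760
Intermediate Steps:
(-2*(-20))*(-9 - 1*10) = 40*(-9 - 10) = 40*(-19) = -760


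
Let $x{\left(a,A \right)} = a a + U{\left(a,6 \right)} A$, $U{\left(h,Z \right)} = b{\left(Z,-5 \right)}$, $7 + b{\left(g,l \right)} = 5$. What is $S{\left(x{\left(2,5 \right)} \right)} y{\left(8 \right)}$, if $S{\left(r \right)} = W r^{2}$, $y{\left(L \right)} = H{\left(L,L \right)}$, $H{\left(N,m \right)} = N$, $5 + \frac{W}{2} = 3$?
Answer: $-1152$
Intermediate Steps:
$W = -4$ ($W = -10 + 2 \cdot 3 = -10 + 6 = -4$)
$b{\left(g,l \right)} = -2$ ($b{\left(g,l \right)} = -7 + 5 = -2$)
$U{\left(h,Z \right)} = -2$
$x{\left(a,A \right)} = a^{2} - 2 A$ ($x{\left(a,A \right)} = a a - 2 A = a^{2} - 2 A$)
$y{\left(L \right)} = L$
$S{\left(r \right)} = - 4 r^{2}$
$S{\left(x{\left(2,5 \right)} \right)} y{\left(8 \right)} = - 4 \left(2^{2} - 10\right)^{2} \cdot 8 = - 4 \left(4 - 10\right)^{2} \cdot 8 = - 4 \left(-6\right)^{2} \cdot 8 = \left(-4\right) 36 \cdot 8 = \left(-144\right) 8 = -1152$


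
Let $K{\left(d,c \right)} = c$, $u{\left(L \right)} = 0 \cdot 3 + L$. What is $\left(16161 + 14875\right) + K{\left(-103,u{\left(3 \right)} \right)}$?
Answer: $31039$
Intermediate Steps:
$u{\left(L \right)} = L$ ($u{\left(L \right)} = 0 + L = L$)
$\left(16161 + 14875\right) + K{\left(-103,u{\left(3 \right)} \right)} = \left(16161 + 14875\right) + 3 = 31036 + 3 = 31039$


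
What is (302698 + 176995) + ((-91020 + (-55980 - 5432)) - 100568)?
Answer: 226693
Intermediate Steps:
(302698 + 176995) + ((-91020 + (-55980 - 5432)) - 100568) = 479693 + ((-91020 - 61412) - 100568) = 479693 + (-152432 - 100568) = 479693 - 253000 = 226693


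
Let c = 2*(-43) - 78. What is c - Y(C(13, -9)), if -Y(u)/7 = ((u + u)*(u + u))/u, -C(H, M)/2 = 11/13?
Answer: -2748/13 ≈ -211.38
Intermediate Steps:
C(H, M) = -22/13
Y(u) = -28*u (Y(u) = -7*(u + u)*(u + u)/u = -7*(2*u)*(2*u)/u = -7*4*u²/u = -28*u)
c = -164 (c = -86 - 78 = -164)
c - Y(C(13, -9)) = -164 - (-28)*(-22)/13 = -164 - 1*616/13 = -164 - 616/13 = -2748/13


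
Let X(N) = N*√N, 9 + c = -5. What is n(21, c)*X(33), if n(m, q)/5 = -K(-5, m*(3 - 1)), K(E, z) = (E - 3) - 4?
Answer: 1980*√33 ≈ 11374.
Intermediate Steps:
c = -14 (c = -9 - 5 = -14)
K(E, z) = -7 + E (K(E, z) = (-3 + E) - 4 = -7 + E)
X(N) = N^(3/2)
n(m, q) = 60 (n(m, q) = 5*(-(-7 - 5)) = 5*(-1*(-12)) = 5*12 = 60)
n(21, c)*X(33) = 60*33^(3/2) = 60*(33*√33) = 1980*√33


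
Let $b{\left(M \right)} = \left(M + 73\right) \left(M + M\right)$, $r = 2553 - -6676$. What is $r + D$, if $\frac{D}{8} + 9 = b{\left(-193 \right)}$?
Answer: $379717$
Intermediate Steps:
$r = 9229$ ($r = 2553 + 6676 = 9229$)
$b{\left(M \right)} = 2 M \left(73 + M\right)$ ($b{\left(M \right)} = \left(73 + M\right) 2 M = 2 M \left(73 + M\right)$)
$D = 370488$ ($D = -72 + 8 \cdot 2 \left(-193\right) \left(73 - 193\right) = -72 + 8 \cdot 2 \left(-193\right) \left(-120\right) = -72 + 8 \cdot 46320 = -72 + 370560 = 370488$)
$r + D = 9229 + 370488 = 379717$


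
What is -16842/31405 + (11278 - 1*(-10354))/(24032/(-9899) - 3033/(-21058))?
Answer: -141621276541547458/14950104945545 ≈ -9472.9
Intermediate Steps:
-16842/31405 + (11278 - 1*(-10354))/(24032/(-9899) - 3033/(-21058)) = -16842*1/31405 + (11278 + 10354)/(24032*(-1/9899) - 3033*(-1/21058)) = -16842/31405 + 21632/(-24032/9899 + 3033/21058) = -16842/31405 + 21632/(-476042189/208453142) = -16842/31405 + 21632*(-208453142/476042189) = -16842/31405 - 4509258367744/476042189 = -141621276541547458/14950104945545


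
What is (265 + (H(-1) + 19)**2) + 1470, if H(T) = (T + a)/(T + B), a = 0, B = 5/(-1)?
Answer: 75685/36 ≈ 2102.4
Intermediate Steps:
B = -5 (B = 5*(-1) = -5)
H(T) = T/(-5 + T) (H(T) = (T + 0)/(T - 5) = T/(-5 + T))
(265 + (H(-1) + 19)**2) + 1470 = (265 + (-1/(-5 - 1) + 19)**2) + 1470 = (265 + (-1/(-6) + 19)**2) + 1470 = (265 + (-1*(-1/6) + 19)**2) + 1470 = (265 + (1/6 + 19)**2) + 1470 = (265 + (115/6)**2) + 1470 = (265 + 13225/36) + 1470 = 22765/36 + 1470 = 75685/36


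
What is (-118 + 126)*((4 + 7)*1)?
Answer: 88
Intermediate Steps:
(-118 + 126)*((4 + 7)*1) = 8*(11*1) = 8*11 = 88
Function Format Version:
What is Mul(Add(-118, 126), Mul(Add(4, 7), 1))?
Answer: 88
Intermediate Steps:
Mul(Add(-118, 126), Mul(Add(4, 7), 1)) = Mul(8, Mul(11, 1)) = Mul(8, 11) = 88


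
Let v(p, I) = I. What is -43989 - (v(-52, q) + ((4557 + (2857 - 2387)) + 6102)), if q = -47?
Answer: -55071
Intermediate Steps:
-43989 - (v(-52, q) + ((4557 + (2857 - 2387)) + 6102)) = -43989 - (-47 + ((4557 + (2857 - 2387)) + 6102)) = -43989 - (-47 + ((4557 + 470) + 6102)) = -43989 - (-47 + (5027 + 6102)) = -43989 - (-47 + 11129) = -43989 - 1*11082 = -43989 - 11082 = -55071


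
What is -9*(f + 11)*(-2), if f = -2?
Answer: 162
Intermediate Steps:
-9*(f + 11)*(-2) = -9*(-2 + 11)*(-2) = -9*9*(-2) = -81*(-2) = 162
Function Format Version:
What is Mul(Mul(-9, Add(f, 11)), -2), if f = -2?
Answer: 162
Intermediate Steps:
Mul(Mul(-9, Add(f, 11)), -2) = Mul(Mul(-9, Add(-2, 11)), -2) = Mul(Mul(-9, 9), -2) = Mul(-81, -2) = 162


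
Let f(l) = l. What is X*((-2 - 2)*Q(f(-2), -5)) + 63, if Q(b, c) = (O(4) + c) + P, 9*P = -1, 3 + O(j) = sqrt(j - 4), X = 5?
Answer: 2027/9 ≈ 225.22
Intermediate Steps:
O(j) = -3 + sqrt(-4 + j) (O(j) = -3 + sqrt(j - 4) = -3 + sqrt(-4 + j))
P = -1/9 (P = (1/9)*(-1) = -1/9 ≈ -0.11111)
Q(b, c) = -28/9 + c (Q(b, c) = ((-3 + sqrt(-4 + 4)) + c) - 1/9 = ((-3 + sqrt(0)) + c) - 1/9 = ((-3 + 0) + c) - 1/9 = (-3 + c) - 1/9 = -28/9 + c)
X*((-2 - 2)*Q(f(-2), -5)) + 63 = 5*((-2 - 2)*(-28/9 - 5)) + 63 = 5*(-4*(-73/9)) + 63 = 5*(292/9) + 63 = 1460/9 + 63 = 2027/9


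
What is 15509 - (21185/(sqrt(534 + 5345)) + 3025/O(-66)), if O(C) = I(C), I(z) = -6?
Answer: 96079/6 - 21185*sqrt(5879)/5879 ≈ 15737.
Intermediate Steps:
O(C) = -6
15509 - (21185/(sqrt(534 + 5345)) + 3025/O(-66)) = 15509 - (21185/(sqrt(534 + 5345)) + 3025/(-6)) = 15509 - (21185/(sqrt(5879)) + 3025*(-1/6)) = 15509 - (21185*(sqrt(5879)/5879) - 3025/6) = 15509 - (21185*sqrt(5879)/5879 - 3025/6) = 15509 - (-3025/6 + 21185*sqrt(5879)/5879) = 15509 + (3025/6 - 21185*sqrt(5879)/5879) = 96079/6 - 21185*sqrt(5879)/5879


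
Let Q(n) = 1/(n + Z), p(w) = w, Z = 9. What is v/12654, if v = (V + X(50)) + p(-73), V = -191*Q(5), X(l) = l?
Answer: -3/1036 ≈ -0.0028958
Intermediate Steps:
Q(n) = 1/(9 + n) (Q(n) = 1/(n + 9) = 1/(9 + n))
V = -191/14 (V = -191/(9 + 5) = -191/14 ≈ -13.643)
v = -513/14 (v = (-191/14 + 50) - 73 = 509/14 - 73 = -513/14 ≈ -36.643)
v/12654 = -513/14/12654 = -513/14*1/12654 = -3/1036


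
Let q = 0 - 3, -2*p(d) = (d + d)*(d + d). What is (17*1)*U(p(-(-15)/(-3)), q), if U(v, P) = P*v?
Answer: 2550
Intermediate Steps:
p(d) = -2*d² (p(d) = -(d + d)*(d + d)/2 = -2*d*2*d/2 = -2*d²)
q = -3
(17*1)*U(p(-(-15)/(-3)), q) = (17*1)*(-(-6)*(-(-15)/(-3))²) = 17*(-(-6)*(-(-15)*(-1)/3)²) = 17*(-(-6)*(-5*1)²) = 17*(-(-6)*(-5)²) = 17*(-(-6)*25) = 17*(-3*(-50)) = 17*150 = 2550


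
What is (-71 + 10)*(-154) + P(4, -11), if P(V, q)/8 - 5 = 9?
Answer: 9506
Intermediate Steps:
P(V, q) = 112 (P(V, q) = 40 + 8*9 = 40 + 72 = 112)
(-71 + 10)*(-154) + P(4, -11) = (-71 + 10)*(-154) + 112 = -61*(-154) + 112 = 9394 + 112 = 9506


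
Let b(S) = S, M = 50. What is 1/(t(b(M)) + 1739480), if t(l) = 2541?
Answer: 1/1742021 ≈ 5.7405e-7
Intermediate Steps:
1/(t(b(M)) + 1739480) = 1/(2541 + 1739480) = 1/1742021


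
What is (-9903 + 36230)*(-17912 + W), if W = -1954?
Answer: -523012182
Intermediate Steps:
(-9903 + 36230)*(-17912 + W) = (-9903 + 36230)*(-17912 - 1954) = 26327*(-19866) = -523012182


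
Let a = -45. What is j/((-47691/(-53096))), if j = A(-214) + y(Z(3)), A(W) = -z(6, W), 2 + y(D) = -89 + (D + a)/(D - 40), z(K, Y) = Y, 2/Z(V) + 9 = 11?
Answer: 257037736/1859949 ≈ 138.20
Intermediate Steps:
Z(V) = 1 (Z(V) = 2/(-9 + 11) = 2/2 = 2*(½) = 1)
y(D) = -91 + (-45 + D)/(-40 + D) (y(D) = -2 + (-89 + (D - 45)/(D - 40)) = -2 + (-89 + (-45 + D)/(-40 + D)) = -91 + (-45 + D)/(-40 + D))
A(W) = -W
j = 4841/39 (j = -1*(-214) + 5*(719 - 18*1)/(-40 + 1) = 214 + 5*(719 - 18)/(-39) = 214 + 5*(-1/39)*701 = 214 - 3505/39 = 4841/39 ≈ 124.13)
j/((-47691/(-53096))) = 4841/(39*((-47691/(-53096)))) = 4841/(39*((-47691*(-1/53096)))) = 4841/(39*(47691/53096)) = (4841/39)*(53096/47691) = 257037736/1859949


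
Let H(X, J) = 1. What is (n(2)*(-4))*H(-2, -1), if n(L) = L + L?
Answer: -16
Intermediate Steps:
n(L) = 2*L
(n(2)*(-4))*H(-2, -1) = ((2*2)*(-4))*1 = (4*(-4))*1 = -16*1 = -16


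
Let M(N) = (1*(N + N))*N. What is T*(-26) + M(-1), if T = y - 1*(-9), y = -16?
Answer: 184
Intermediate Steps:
T = -7 (T = -16 - 1*(-9) = -16 + 9 = -7)
M(N) = 2*N² (M(N) = (1*(2*N))*N = (2*N)*N = 2*N²)
T*(-26) + M(-1) = -7*(-26) + 2*(-1)² = 182 + 2*1 = 182 + 2 = 184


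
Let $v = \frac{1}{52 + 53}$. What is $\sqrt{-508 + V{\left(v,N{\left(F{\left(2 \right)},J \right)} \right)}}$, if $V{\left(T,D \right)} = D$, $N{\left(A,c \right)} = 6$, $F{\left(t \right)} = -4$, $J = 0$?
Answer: $i \sqrt{502} \approx 22.405 i$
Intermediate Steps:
$v = \frac{1}{105} \approx 0.0095238$
$\sqrt{-508 + V{\left(v,N{\left(F{\left(2 \right)},J \right)} \right)}} = \sqrt{-508 + 6} = \sqrt{-502} = i \sqrt{502}$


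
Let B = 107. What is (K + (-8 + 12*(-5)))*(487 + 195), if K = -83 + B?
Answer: -30008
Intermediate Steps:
K = 24 (K = -83 + 107 = 24)
(K + (-8 + 12*(-5)))*(487 + 195) = (24 + (-8 + 12*(-5)))*(487 + 195) = (24 + (-8 - 60))*682 = (24 - 68)*682 = -44*682 = -30008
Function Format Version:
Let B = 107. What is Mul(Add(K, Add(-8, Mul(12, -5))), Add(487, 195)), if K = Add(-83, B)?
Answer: -30008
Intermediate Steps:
K = 24 (K = Add(-83, 107) = 24)
Mul(Add(K, Add(-8, Mul(12, -5))), Add(487, 195)) = Mul(Add(24, Add(-8, Mul(12, -5))), Add(487, 195)) = Mul(Add(24, Add(-8, -60)), 682) = Mul(Add(24, -68), 682) = Mul(-44, 682) = -30008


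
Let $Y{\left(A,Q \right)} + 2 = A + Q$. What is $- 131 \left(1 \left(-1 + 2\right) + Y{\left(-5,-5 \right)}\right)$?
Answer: $1441$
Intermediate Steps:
$Y{\left(A,Q \right)} = -2 + A + Q$ ($Y{\left(A,Q \right)} = -2 + \left(A + Q\right) = -2 + A + Q$)
$- 131 \left(1 \left(-1 + 2\right) + Y{\left(-5,-5 \right)}\right) = - 131 \left(1 \left(-1 + 2\right) - 12\right) = - 131 \left(1 \cdot 1 - 12\right) = - 131 \left(1 - 12\right) = \left(-131\right) \left(-11\right) = 1441$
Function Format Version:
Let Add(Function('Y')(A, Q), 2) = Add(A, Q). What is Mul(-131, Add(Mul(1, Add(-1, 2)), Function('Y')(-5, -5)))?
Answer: 1441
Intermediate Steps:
Function('Y')(A, Q) = Add(-2, A, Q) (Function('Y')(A, Q) = Add(-2, Add(A, Q)) = Add(-2, A, Q))
Mul(-131, Add(Mul(1, Add(-1, 2)), Function('Y')(-5, -5))) = Mul(-131, Add(Mul(1, Add(-1, 2)), Add(-2, -5, -5))) = Mul(-131, Add(Mul(1, 1), -12)) = Mul(-131, Add(1, -12)) = Mul(-131, -11) = 1441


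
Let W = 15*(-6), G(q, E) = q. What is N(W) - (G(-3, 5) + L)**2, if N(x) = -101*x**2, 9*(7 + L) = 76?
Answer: -66266296/81 ≈ -8.1810e+5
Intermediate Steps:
L = 13/9 (L = -7 + (1/9)*76 = -7 + 76/9 = 13/9 ≈ 1.4444)
W = -90
N(W) - (G(-3, 5) + L)**2 = -101*(-90)**2 - (-3 + 13/9)**2 = -101*8100 - (-14/9)**2 = -818100 - 1*196/81 = -818100 - 196/81 = -66266296/81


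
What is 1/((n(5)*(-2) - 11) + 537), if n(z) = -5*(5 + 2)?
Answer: 1/596 ≈ 0.0016779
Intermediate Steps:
n(z) = -35 (n(z) = -5*7 = -35)
1/((n(5)*(-2) - 11) + 537) = 1/((-35*(-2) - 11) + 537) = 1/((70 - 11) + 537) = 1/(59 + 537) = 1/596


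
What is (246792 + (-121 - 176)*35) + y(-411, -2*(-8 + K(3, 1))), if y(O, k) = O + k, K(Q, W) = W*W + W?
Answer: 235998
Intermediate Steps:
K(Q, W) = W + W² (K(Q, W) = W² + W = W + W²)
(246792 + (-121 - 176)*35) + y(-411, -2*(-8 + K(3, 1))) = (246792 + (-121 - 176)*35) + (-411 - 2*(-8 + 1*(1 + 1))) = (246792 - 297*35) + (-411 - 2*(-8 + 1*2)) = (246792 - 10395) + (-411 - 2*(-8 + 2)) = 236397 + (-411 - 2*(-6)) = 236397 + (-411 + 12) = 236397 - 399 = 235998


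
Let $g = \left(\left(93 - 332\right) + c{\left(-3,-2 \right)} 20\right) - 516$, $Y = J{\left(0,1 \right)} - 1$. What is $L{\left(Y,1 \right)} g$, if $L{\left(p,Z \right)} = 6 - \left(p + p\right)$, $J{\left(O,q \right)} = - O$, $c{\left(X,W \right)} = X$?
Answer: $-6520$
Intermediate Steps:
$Y = -1$ ($Y = \left(-1\right) 0 - 1 = 0 - 1 = -1$)
$L{\left(p,Z \right)} = 6 - 2 p$
$g = -815$ ($g = \left(\left(93 - 332\right) - 60\right) - 516 = \left(-239 - 60\right) - 516 = -299 - 516 = -815$)
$L{\left(Y,1 \right)} g = \left(6 - -2\right) \left(-815\right) = \left(6 + 2\right) \left(-815\right) = 8 \left(-815\right) = -6520$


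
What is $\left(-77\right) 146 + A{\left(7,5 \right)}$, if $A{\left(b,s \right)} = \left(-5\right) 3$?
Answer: $-11257$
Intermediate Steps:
$A{\left(b,s \right)} = -15$
$\left(-77\right) 146 + A{\left(7,5 \right)} = \left(-77\right) 146 - 15 = -11242 - 15 = -11257$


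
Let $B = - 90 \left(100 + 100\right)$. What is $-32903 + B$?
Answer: $-50903$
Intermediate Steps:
$B = -18000$ ($B = \left(-90\right) 200 = -18000$)
$-32903 + B = -32903 - 18000 = -50903$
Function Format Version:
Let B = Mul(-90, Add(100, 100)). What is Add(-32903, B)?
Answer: -50903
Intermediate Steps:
B = -18000 (B = Mul(-90, 200) = -18000)
Add(-32903, B) = Add(-32903, -18000) = -50903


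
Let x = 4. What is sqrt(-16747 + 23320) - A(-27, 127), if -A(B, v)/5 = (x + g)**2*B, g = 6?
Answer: -13500 + sqrt(6573) ≈ -13419.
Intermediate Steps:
A(B, v) = -500*B (A(B, v) = -5*(4 + 6)**2*B = -5*10**2*B = -500*B)
sqrt(-16747 + 23320) - A(-27, 127) = sqrt(-16747 + 23320) - (-500)*(-27) = sqrt(6573) - 1*13500 = sqrt(6573) - 13500 = -13500 + sqrt(6573)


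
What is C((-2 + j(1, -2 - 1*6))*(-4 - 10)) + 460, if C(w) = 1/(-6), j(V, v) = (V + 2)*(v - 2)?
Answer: 2759/6 ≈ 459.83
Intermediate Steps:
j(V, v) = (-2 + v)*(2 + V) (j(V, v) = (2 + V)*(-2 + v) = (-2 + v)*(2 + V))
C(w) = -⅙
C((-2 + j(1, -2 - 1*6))*(-4 - 10)) + 460 = -⅙ + 460 = 2759/6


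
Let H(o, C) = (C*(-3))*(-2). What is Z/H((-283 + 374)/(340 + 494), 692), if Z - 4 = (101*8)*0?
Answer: 1/1038 ≈ 0.00096339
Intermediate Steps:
H(o, C) = 6*C (H(o, C) = -3*C*(-2) = 6*C)
Z = 4 (Z = 4 + (101*8)*0 = 4 + 808*0 = 4 + 0 = 4)
Z/H((-283 + 374)/(340 + 494), 692) = 4/((6*692)) = 4/4152 = 4*(1/4152) = 1/1038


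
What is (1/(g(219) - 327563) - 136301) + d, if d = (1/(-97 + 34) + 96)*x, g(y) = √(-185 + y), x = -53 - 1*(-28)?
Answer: -312526842510759833/2253247897635 - √34/107297518935 ≈ -1.3870e+5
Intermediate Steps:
x = -25 (x = -53 + 28 = -25)
d = -151175/63 (d = (1/(-97 + 34) + 96)*(-25) = (1/(-63) + 96)*(-25) = (-1/63 + 96)*(-25) = (6047/63)*(-25) = -151175/63 ≈ -2399.6)
(1/(g(219) - 327563) - 136301) + d = (1/(√(-185 + 219) - 327563) - 136301) - 151175/63 = (1/(√34 - 327563) - 136301) - 151175/63 = (1/(-327563 + √34) - 136301) - 151175/63 = (-136301 + 1/(-327563 + √34)) - 151175/63 = -8738138/63 + 1/(-327563 + √34)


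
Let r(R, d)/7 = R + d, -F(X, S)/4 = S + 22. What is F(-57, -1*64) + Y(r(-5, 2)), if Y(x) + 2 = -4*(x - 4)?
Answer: 266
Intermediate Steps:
F(X, S) = -88 - 4*S (F(X, S) = -4*(S + 22) = -4*(22 + S) = -88 - 4*S)
r(R, d) = 7*R + 7*d (r(R, d) = 7*(R + d) = 7*R + 7*d)
Y(x) = 14 - 4*x (Y(x) = -2 - 4*(x - 4) = -2 - 4*(-4 + x) = -2 + (16 - 4*x) = 14 - 4*x)
F(-57, -1*64) + Y(r(-5, 2)) = (-88 - (-4)*64) + (14 - 4*(7*(-5) + 7*2)) = (-88 - 4*(-64)) + (14 - 4*(-35 + 14)) = (-88 + 256) + (14 - 4*(-21)) = 168 + (14 + 84) = 168 + 98 = 266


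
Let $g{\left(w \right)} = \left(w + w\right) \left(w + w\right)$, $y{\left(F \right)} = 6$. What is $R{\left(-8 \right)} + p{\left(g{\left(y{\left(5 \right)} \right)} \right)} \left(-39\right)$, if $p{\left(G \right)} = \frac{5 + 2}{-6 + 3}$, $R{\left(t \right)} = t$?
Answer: $83$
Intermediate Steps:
$g{\left(w \right)} = 4 w^{2}$ ($g{\left(w \right)} = 2 w 2 w = 4 w^{2}$)
$p{\left(G \right)} = - \frac{7}{3}$ ($p{\left(G \right)} = \frac{7}{-3} = 7 \left(- \frac{1}{3}\right) = - \frac{7}{3}$)
$R{\left(-8 \right)} + p{\left(g{\left(y{\left(5 \right)} \right)} \right)} \left(-39\right) = -8 - -91 = -8 + 91 = 83$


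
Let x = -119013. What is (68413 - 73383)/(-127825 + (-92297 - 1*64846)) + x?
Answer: -16957445807/142484 ≈ -1.1901e+5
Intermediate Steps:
(68413 - 73383)/(-127825 + (-92297 - 1*64846)) + x = (68413 - 73383)/(-127825 + (-92297 - 1*64846)) - 119013 = -4970/(-127825 + (-92297 - 64846)) - 119013 = -4970/(-127825 - 157143) - 119013 = -4970/(-284968) - 119013 = -4970*(-1/284968) - 119013 = 2485/142484 - 119013 = -16957445807/142484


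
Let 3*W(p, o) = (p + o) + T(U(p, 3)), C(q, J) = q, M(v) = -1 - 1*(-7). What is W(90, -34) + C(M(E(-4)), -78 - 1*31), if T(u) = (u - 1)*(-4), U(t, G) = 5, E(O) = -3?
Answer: 58/3 ≈ 19.333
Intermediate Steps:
M(v) = 6 (M(v) = -1 + 7 = 6)
T(u) = 4 - 4*u (T(u) = (-1 + u)*(-4) = 4 - 4*u)
W(p, o) = -16/3 + o/3 + p/3 (W(p, o) = ((p + o) + (4 - 4*5))/3 = ((o + p) + (4 - 20))/3 = ((o + p) - 16)/3 = (-16 + o + p)/3 = -16/3 + o/3 + p/3)
W(90, -34) + C(M(E(-4)), -78 - 1*31) = (-16/3 + (⅓)*(-34) + (⅓)*90) + 6 = (-16/3 - 34/3 + 30) + 6 = 40/3 + 6 = 58/3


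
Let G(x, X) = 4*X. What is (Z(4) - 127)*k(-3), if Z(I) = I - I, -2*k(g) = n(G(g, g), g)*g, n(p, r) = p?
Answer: 2286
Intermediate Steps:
k(g) = -2*g² (k(g) = -4*g*g/2 = -2*g²)
Z(I) = 0
(Z(4) - 127)*k(-3) = (0 - 127)*(-2*(-3)²) = -(-254)*9 = -127*(-18) = 2286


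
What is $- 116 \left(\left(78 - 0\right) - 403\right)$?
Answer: $37700$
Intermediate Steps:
$- 116 \left(\left(78 - 0\right) - 403\right) = - 116 \left(\left(78 + 0\right) - 403\right) = - 116 \left(78 - 403\right) = \left(-116\right) \left(-325\right) = 37700$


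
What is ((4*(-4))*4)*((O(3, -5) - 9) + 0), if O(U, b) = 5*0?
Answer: 576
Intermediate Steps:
O(U, b) = 0
((4*(-4))*4)*((O(3, -5) - 9) + 0) = ((4*(-4))*4)*((0 - 9) + 0) = (-16*4)*(-9 + 0) = -64*(-9) = 576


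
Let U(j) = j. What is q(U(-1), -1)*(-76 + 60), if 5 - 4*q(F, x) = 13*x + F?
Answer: -76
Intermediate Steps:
q(F, x) = 5/4 - 13*x/4 - F/4 (q(F, x) = 5/4 - (13*x + F)/4 = 5/4 - (F + 13*x)/4 = 5/4 + (-13*x/4 - F/4) = 5/4 - 13*x/4 - F/4)
q(U(-1), -1)*(-76 + 60) = (5/4 - 13/4*(-1) - 1/4*(-1))*(-76 + 60) = (5/4 + 13/4 + 1/4)*(-16) = (19/4)*(-16) = -76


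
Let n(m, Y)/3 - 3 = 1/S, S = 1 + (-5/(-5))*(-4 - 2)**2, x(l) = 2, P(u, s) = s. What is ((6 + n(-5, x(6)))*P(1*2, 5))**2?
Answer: 7784100/1369 ≈ 5686.0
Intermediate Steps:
S = 37 (S = 1 - 5*(-1/5)*(-6)**2 = 1 + 1*36 = 1 + 36 = 37)
n(m, Y) = 336/37 (n(m, Y) = 9 + 3/37 = 336/37)
((6 + n(-5, x(6)))*P(1*2, 5))**2 = ((6 + 336/37)*5)**2 = ((558/37)*5)**2 = (2790/37)**2 = 7784100/1369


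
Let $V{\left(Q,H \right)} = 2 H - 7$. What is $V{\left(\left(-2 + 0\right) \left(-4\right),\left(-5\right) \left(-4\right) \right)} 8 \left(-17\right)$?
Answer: $-4488$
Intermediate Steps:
$V{\left(Q,H \right)} = -7 + 2 H$
$V{\left(\left(-2 + 0\right) \left(-4\right),\left(-5\right) \left(-4\right) \right)} 8 \left(-17\right) = \left(-7 + 2 \left(\left(-5\right) \left(-4\right)\right)\right) 8 \left(-17\right) = \left(-7 + 2 \cdot 20\right) 8 \left(-17\right) = \left(-7 + 40\right) 8 \left(-17\right) = 33 \cdot 8 \left(-17\right) = 264 \left(-17\right) = -4488$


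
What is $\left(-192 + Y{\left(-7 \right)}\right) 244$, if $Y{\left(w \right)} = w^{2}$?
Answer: $-34892$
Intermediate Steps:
$\left(-192 + Y{\left(-7 \right)}\right) 244 = \left(-192 + \left(-7\right)^{2}\right) 244 = \left(-192 + 49\right) 244 = \left(-143\right) 244 = -34892$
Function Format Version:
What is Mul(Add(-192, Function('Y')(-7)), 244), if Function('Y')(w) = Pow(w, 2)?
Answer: -34892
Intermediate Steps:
Mul(Add(-192, Function('Y')(-7)), 244) = Mul(Add(-192, Pow(-7, 2)), 244) = Mul(Add(-192, 49), 244) = Mul(-143, 244) = -34892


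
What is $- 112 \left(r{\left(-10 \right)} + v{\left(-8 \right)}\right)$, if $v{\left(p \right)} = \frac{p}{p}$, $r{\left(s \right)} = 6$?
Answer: $-784$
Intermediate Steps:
$v{\left(p \right)} = 1$
$- 112 \left(r{\left(-10 \right)} + v{\left(-8 \right)}\right) = - 112 \left(6 + 1\right) = \left(-112\right) 7 = -784$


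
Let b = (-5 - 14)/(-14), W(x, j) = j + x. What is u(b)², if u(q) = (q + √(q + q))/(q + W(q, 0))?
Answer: 47/76 + √133/19 ≈ 1.2254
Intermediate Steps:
b = 19/14 (b = -19*(-1/14) = 19/14 ≈ 1.3571)
u(q) = (q + √2*√q)/(2*q) (u(q) = (q + √(q + q))/(q + (0 + q)) = (q + √(2*q))/(q + q) = (q + √2*√q)/((2*q)) = (q + √2*√q)*(1/(2*q)) = (q + √2*√q)/(2*q))
u(b)² = ((19/14 + √2*√(19/14))/(2*(19/14)))² = ((½)*(14/19)*(19/14 + √2*(√266/14)))² = ((½)*(14/19)*(19/14 + √133/7))² = (½ + √133/19)²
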